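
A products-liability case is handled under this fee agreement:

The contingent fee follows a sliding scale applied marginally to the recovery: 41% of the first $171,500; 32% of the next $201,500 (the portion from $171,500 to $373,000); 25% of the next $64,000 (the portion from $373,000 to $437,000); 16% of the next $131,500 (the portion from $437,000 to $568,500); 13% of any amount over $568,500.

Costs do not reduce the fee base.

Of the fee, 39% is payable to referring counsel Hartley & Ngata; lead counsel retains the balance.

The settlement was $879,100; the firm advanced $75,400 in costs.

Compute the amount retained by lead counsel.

Fee base is the gross recovery, $879,100; costs are reimbursed separately.
First $171,500 at 41% = $70,315.00
Next $201,500 at 32% = $64,480.00
Next $64,000 at 25% = $16,000.00
Next $131,500 at 16% = $21,040.00
Remaining $310,600 at 13% = $40,378.00
Fee: $70,315.00 + $64,480.00 + $16,000.00 + $21,040.00 + $40,378.00 = $212,213.00
Referral share: 39% of $212,213.00 = $82,763.07; lead counsel retains $212,213.00 − $82,763.07 = $129,449.93.

$129,449.93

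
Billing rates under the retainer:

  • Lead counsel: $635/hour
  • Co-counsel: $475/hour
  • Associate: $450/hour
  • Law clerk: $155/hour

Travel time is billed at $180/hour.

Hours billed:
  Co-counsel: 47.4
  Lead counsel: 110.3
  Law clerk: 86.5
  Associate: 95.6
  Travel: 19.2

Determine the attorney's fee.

$152,439.00

Lead counsel: 110.3 × $635 = $70,040.50
Co-counsel: 47.4 × $475 = $22,515.00
Associate: 95.6 × $450 = $43,020.00
Law clerk: 86.5 × $155 = $13,407.50
Subtotal: $70,040.50 + $22,515.00 + $43,020.00 + $13,407.50 = $148,983.00
Travel: 19.2 × $180 = $3,456.00
Total: $148,983.00 + $3,456.00 = $152,439.00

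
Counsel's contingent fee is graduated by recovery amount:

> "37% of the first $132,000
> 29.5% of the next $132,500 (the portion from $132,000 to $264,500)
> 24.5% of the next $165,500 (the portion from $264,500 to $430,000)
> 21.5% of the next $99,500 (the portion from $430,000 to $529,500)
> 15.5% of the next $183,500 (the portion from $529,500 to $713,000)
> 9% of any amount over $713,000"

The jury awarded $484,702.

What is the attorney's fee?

First $132,000 at 37% = $48,840.00
Next $132,500 at 29.5% = $39,087.50
Next $165,500 at 24.5% = $40,547.50
Remaining $54,702 at 21.5% = $11,760.93
Fee: $48,840.00 + $39,087.50 + $40,547.50 + $11,760.93 = $140,235.93

$140,235.93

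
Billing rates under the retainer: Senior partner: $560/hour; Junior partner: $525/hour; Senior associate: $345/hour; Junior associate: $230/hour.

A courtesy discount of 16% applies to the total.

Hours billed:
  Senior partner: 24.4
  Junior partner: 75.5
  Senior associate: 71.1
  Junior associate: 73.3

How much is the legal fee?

Senior partner: 24.4 × $560 = $13,664.00
Junior partner: 75.5 × $525 = $39,637.50
Senior associate: 71.1 × $345 = $24,529.50
Junior associate: 73.3 × $230 = $16,859.00
Subtotal: $94,690.00
Less 16% discount: −$15,150.40
Total: $94,690.00 − $15,150.40 = $79,539.60

$79,539.60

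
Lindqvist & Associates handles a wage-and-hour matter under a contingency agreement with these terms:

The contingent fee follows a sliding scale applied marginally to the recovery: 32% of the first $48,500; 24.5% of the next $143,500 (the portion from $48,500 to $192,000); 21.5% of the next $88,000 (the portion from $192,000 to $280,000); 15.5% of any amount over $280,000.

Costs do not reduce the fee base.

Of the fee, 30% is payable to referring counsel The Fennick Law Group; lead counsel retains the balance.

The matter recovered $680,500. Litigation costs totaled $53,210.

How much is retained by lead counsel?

$92,172.50

Fee base is the gross recovery, $680,500; costs are reimbursed separately.
First $48,500 at 32% = $15,520.00
Next $143,500 at 24.5% = $35,157.50
Next $88,000 at 21.5% = $18,920.00
Remaining $400,500 at 15.5% = $62,077.50
Fee: $15,520.00 + $35,157.50 + $18,920.00 + $62,077.50 = $131,675.00
Referral share: 30% of $131,675.00 = $39,502.50; lead counsel retains $131,675.00 − $39,502.50 = $92,172.50.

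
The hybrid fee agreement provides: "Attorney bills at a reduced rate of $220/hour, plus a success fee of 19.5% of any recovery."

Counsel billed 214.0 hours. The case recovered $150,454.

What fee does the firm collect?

Hourly: 214.0 × $220 = $47,080.00
Success fee: 19.5% of $150,454 = $29,338.53
Total: $47,080.00 + $29,338.53 = $76,418.53

$76,418.53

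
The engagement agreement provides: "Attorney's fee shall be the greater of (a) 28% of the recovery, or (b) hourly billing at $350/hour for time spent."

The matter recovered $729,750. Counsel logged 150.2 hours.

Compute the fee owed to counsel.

$204,330.00

(a) 28% of $729,750 = $204,330.00
(b) 150.2 × $350 = $52,570.00
The greater is (a): $204,330.00.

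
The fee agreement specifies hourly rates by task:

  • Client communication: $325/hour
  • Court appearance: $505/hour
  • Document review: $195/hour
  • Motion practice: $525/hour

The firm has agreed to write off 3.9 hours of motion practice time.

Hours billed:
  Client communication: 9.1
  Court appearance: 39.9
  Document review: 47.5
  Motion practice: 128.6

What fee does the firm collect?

Client communication: 9.1 × $325 = $2,957.50
Court appearance: 39.9 × $505 = $20,149.50
Document review: 47.5 × $195 = $9,262.50
Motion practice: 128.6 × $525 = $67,515.00
Subtotal: $99,884.50
Write-off: 3.9 × $525 = $2,047.50
Total: $99,884.50 − $2,047.50 = $97,837.00

$97,837.00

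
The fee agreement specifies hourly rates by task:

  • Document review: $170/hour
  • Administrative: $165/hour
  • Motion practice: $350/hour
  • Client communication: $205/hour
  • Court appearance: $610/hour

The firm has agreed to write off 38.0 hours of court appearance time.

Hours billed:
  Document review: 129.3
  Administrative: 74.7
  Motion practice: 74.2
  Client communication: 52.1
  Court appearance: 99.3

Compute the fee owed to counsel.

Document review: 129.3 × $170 = $21,981.00
Administrative: 74.7 × $165 = $12,325.50
Motion practice: 74.2 × $350 = $25,970.00
Client communication: 52.1 × $205 = $10,680.50
Court appearance: 99.3 × $610 = $60,573.00
Subtotal: $131,530.00
Write-off: 38.0 × $610 = $23,180.00
Total: $131,530.00 − $23,180.00 = $108,350.00

$108,350.00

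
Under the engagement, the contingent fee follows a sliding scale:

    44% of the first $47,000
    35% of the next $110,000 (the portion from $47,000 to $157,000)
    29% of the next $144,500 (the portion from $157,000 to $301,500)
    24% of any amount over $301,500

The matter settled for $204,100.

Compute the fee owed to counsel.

$72,839.00

First $47,000 at 44% = $20,680.00
Next $110,000 at 35% = $38,500.00
Remaining $47,100 at 29% = $13,659.00
Fee: $20,680.00 + $38,500.00 + $13,659.00 = $72,839.00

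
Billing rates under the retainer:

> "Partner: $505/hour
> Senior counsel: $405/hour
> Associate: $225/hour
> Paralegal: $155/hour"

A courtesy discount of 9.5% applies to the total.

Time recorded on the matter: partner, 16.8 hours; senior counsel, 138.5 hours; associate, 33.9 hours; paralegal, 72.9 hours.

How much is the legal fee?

Partner: 16.8 × $505 = $8,484.00
Senior counsel: 138.5 × $405 = $56,092.50
Associate: 33.9 × $225 = $7,627.50
Paralegal: 72.9 × $155 = $11,299.50
Subtotal: $83,503.50
Less 9.5% discount: −$7,932.83
Total: $83,503.50 − $7,932.83 = $75,570.67

$75,570.67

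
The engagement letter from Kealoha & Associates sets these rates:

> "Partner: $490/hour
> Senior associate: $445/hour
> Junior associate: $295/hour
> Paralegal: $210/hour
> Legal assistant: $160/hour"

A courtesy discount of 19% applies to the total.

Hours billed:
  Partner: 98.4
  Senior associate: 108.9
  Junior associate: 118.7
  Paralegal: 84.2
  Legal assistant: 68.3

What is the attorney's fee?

Partner: 98.4 × $490 = $48,216.00
Senior associate: 108.9 × $445 = $48,460.50
Junior associate: 118.7 × $295 = $35,016.50
Paralegal: 84.2 × $210 = $17,682.00
Legal assistant: 68.3 × $160 = $10,928.00
Subtotal: $160,303.00
Less 19% discount: −$30,457.57
Total: $160,303.00 − $30,457.57 = $129,845.43

$129,845.43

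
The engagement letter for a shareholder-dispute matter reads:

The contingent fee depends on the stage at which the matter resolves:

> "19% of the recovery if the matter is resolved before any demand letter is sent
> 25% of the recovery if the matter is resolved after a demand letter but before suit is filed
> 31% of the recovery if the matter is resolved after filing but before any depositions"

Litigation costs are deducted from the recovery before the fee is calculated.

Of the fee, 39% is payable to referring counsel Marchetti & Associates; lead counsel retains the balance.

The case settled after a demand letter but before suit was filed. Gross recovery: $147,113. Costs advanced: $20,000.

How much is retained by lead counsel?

Fee base (net of costs): $147,113 − $20,000 = $127,113
The matter settled after a demand letter but before suit was filed, so the 25% rate applies.
$127,113 × 25% = $31,778.25
Referral share: 39% of $31,778.25 = $12,393.52; lead counsel retains $31,778.25 − $12,393.52 = $19,384.73.

$19,384.73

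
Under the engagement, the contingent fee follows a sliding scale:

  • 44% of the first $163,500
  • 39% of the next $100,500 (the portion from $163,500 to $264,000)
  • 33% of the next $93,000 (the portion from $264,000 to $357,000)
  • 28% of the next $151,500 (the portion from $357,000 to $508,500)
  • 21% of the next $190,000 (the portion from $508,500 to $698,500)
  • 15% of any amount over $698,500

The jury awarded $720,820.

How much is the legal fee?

$227,493.00

First $163,500 at 44% = $71,940.00
Next $100,500 at 39% = $39,195.00
Next $93,000 at 33% = $30,690.00
Next $151,500 at 28% = $42,420.00
Next $190,000 at 21% = $39,900.00
Remaining $22,320 at 15% = $3,348.00
Fee: $71,940.00 + $39,195.00 + $30,690.00 + $42,420.00 + $39,900.00 + $3,348.00 = $227,493.00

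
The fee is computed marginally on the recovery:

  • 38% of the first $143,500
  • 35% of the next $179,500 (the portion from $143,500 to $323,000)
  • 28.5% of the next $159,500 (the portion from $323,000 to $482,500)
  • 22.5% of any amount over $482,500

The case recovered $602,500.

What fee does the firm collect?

$189,812.50

First $143,500 at 38% = $54,530.00
Next $179,500 at 35% = $62,825.00
Next $159,500 at 28.5% = $45,457.50
Remaining $120,000 at 22.5% = $27,000.00
Fee: $54,530.00 + $62,825.00 + $45,457.50 + $27,000.00 = $189,812.50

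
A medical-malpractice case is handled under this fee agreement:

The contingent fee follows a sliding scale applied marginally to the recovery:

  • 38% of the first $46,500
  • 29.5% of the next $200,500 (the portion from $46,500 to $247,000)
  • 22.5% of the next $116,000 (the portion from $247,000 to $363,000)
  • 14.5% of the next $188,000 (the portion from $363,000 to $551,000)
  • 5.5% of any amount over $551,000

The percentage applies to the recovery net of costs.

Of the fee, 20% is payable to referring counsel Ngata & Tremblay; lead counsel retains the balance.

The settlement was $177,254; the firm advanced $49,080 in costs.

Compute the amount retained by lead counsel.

Fee base (net of costs): $177,254 − $49,080 = $128,174
First $46,500 at 38% = $17,670.00
Remaining $81,674 at 29.5% = $24,093.83
Fee: $17,670.00 + $24,093.83 = $41,763.83
Referral share: 20% of $41,763.83 = $8,352.77; lead counsel retains $41,763.83 − $8,352.77 = $33,411.06.

$33,411.06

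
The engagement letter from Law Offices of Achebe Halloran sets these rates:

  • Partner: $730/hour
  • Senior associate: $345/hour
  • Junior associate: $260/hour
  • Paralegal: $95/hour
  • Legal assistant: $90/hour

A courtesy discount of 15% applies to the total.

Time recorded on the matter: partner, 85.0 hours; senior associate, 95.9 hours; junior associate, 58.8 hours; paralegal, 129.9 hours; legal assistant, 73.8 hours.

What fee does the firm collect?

Partner: 85.0 × $730 = $62,050.00
Senior associate: 95.9 × $345 = $33,085.50
Junior associate: 58.8 × $260 = $15,288.00
Paralegal: 129.9 × $95 = $12,340.50
Legal assistant: 73.8 × $90 = $6,642.00
Subtotal: $129,406.00
Less 15% discount: −$19,410.90
Total: $129,406.00 − $19,410.90 = $109,995.10

$109,995.10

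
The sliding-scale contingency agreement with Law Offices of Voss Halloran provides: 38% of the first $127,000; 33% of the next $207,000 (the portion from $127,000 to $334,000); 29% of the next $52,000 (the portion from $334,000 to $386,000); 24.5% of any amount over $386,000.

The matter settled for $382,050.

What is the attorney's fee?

First $127,000 at 38% = $48,260.00
Next $207,000 at 33% = $68,310.00
Remaining $48,050 at 29% = $13,934.50
Fee: $48,260.00 + $68,310.00 + $13,934.50 = $130,504.50

$130,504.50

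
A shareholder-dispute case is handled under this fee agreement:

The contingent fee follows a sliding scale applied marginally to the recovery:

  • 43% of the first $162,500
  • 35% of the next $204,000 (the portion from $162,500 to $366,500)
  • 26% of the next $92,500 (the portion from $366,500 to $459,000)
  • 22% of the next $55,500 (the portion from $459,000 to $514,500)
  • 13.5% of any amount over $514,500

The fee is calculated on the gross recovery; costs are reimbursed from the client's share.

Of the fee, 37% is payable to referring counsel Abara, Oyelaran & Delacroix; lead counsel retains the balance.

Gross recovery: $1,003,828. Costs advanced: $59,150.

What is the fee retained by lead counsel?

Fee base is the gross recovery, $1,003,828; costs are reimbursed separately.
First $162,500 at 43% = $69,875.00
Next $204,000 at 35% = $71,400.00
Next $92,500 at 26% = $24,050.00
Next $55,500 at 22% = $12,210.00
Remaining $489,328 at 13.5% = $66,059.28
Fee: $69,875.00 + $71,400.00 + $24,050.00 + $12,210.00 + $66,059.28 = $243,594.28
Referral share: 37% of $243,594.28 = $90,129.88; lead counsel retains $243,594.28 − $90,129.88 = $153,464.40.

$153,464.40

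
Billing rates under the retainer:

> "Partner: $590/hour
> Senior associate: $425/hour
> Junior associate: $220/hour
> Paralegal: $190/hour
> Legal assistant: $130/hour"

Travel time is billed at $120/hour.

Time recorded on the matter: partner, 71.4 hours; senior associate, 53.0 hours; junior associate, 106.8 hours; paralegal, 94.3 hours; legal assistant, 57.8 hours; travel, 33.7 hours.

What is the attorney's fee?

$117,622.00

Partner: 71.4 × $590 = $42,126.00
Senior associate: 53.0 × $425 = $22,525.00
Junior associate: 106.8 × $220 = $23,496.00
Paralegal: 94.3 × $190 = $17,917.00
Legal assistant: 57.8 × $130 = $7,514.00
Subtotal: $42,126.00 + $22,525.00 + $23,496.00 + $17,917.00 + $7,514.00 = $113,578.00
Travel: 33.7 × $120 = $4,044.00
Total: $113,578.00 + $4,044.00 = $117,622.00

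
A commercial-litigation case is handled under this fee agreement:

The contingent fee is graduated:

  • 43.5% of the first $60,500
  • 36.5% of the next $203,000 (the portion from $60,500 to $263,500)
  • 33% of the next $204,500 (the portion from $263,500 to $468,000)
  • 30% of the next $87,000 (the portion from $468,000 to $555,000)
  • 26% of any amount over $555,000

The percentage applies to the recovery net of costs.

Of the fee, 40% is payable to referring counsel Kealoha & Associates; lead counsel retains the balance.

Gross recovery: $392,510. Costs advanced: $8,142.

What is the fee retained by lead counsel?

$84,179.36

Fee base (net of costs): $392,510 − $8,142 = $384,368
First $60,500 at 43.5% = $26,317.50
Next $203,000 at 36.5% = $74,095.00
Remaining $120,868 at 33% = $39,886.44
Fee: $26,317.50 + $74,095.00 + $39,886.44 = $140,298.94
Referral share: 40% of $140,298.94 = $56,119.58; lead counsel retains $140,298.94 − $56,119.58 = $84,179.36.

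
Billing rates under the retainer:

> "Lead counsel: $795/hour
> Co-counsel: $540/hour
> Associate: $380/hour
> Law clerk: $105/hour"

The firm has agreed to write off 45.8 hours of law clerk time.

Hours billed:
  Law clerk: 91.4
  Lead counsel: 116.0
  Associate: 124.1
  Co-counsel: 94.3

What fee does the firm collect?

$195,088.00

Lead counsel: 116.0 × $795 = $92,220.00
Co-counsel: 94.3 × $540 = $50,922.00
Associate: 124.1 × $380 = $47,158.00
Law clerk: 91.4 × $105 = $9,597.00
Subtotal: $199,897.00
Write-off: 45.8 × $105 = $4,809.00
Total: $199,897.00 − $4,809.00 = $195,088.00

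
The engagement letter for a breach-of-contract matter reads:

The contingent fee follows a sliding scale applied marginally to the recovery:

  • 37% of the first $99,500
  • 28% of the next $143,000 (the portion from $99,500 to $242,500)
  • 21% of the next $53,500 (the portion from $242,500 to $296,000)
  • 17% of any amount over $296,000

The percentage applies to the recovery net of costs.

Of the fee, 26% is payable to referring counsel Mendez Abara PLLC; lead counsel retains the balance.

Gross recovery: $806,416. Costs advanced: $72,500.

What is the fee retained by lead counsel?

Fee base (net of costs): $806,416 − $72,500 = $733,916
First $99,500 at 37% = $36,815.00
Next $143,000 at 28% = $40,040.00
Next $53,500 at 21% = $11,235.00
Remaining $437,916 at 17% = $74,445.72
Fee: $36,815.00 + $40,040.00 + $11,235.00 + $74,445.72 = $162,535.72
Referral share: 26% of $162,535.72 = $42,259.29; lead counsel retains $162,535.72 − $42,259.29 = $120,276.43.

$120,276.43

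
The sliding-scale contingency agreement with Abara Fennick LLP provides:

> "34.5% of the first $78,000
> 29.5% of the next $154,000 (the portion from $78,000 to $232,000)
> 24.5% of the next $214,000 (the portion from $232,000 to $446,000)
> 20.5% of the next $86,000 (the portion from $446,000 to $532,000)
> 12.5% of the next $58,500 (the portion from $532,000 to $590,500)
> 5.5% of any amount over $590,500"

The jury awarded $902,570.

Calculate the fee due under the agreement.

First $78,000 at 34.5% = $26,910.00
Next $154,000 at 29.5% = $45,430.00
Next $214,000 at 24.5% = $52,430.00
Next $86,000 at 20.5% = $17,630.00
Next $58,500 at 12.5% = $7,312.50
Remaining $312,070 at 5.5% = $17,163.85
Fee: $26,910.00 + $45,430.00 + $52,430.00 + $17,630.00 + $7,312.50 + $17,163.85 = $166,876.35

$166,876.35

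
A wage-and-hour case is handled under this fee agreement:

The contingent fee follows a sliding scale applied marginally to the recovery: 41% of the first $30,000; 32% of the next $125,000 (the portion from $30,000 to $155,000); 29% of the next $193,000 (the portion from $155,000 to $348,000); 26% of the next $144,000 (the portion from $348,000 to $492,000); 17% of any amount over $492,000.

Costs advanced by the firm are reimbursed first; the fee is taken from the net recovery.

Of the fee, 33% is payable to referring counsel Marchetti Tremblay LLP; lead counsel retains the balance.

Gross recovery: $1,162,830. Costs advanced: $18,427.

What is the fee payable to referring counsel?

$84,684.11

Fee base (net of costs): $1,162,830 − $18,427 = $1,144,403
First $30,000 at 41% = $12,300.00
Next $125,000 at 32% = $40,000.00
Next $193,000 at 29% = $55,970.00
Next $144,000 at 26% = $37,440.00
Remaining $652,403 at 17% = $110,908.51
Fee: $12,300.00 + $40,000.00 + $55,970.00 + $37,440.00 + $110,908.51 = $256,618.51
Referral share: 33% of $256,618.51 = $84,684.11; lead counsel retains $256,618.51 − $84,684.11 = $171,934.40.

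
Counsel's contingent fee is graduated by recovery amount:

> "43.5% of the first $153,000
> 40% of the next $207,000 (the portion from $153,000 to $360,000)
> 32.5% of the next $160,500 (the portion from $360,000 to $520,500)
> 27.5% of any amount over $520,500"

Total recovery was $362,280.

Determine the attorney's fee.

First $153,000 at 43.5% = $66,555.00
Next $207,000 at 40% = $82,800.00
Remaining $2,280 at 32.5% = $741.00
Fee: $66,555.00 + $82,800.00 + $741.00 = $150,096.00

$150,096.00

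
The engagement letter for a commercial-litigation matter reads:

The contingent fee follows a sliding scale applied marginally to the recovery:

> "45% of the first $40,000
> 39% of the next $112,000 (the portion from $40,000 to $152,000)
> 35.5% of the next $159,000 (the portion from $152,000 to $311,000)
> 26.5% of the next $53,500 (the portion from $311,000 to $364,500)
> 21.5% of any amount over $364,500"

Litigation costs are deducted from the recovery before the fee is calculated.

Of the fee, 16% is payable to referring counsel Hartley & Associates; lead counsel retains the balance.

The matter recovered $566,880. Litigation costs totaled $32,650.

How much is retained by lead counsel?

$141,787.34

Fee base (net of costs): $566,880 − $32,650 = $534,230
First $40,000 at 45% = $18,000.00
Next $112,000 at 39% = $43,680.00
Next $159,000 at 35.5% = $56,445.00
Next $53,500 at 26.5% = $14,177.50
Remaining $169,730 at 21.5% = $36,491.95
Fee: $18,000.00 + $43,680.00 + $56,445.00 + $14,177.50 + $36,491.95 = $168,794.45
Referral share: 16% of $168,794.45 = $27,007.11; lead counsel retains $168,794.45 − $27,007.11 = $141,787.34.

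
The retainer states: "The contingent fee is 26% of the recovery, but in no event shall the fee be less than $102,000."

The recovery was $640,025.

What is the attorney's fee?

26% of $640,025 = $166,406.50
That exceeds the $102,000 minimum.

$166,406.50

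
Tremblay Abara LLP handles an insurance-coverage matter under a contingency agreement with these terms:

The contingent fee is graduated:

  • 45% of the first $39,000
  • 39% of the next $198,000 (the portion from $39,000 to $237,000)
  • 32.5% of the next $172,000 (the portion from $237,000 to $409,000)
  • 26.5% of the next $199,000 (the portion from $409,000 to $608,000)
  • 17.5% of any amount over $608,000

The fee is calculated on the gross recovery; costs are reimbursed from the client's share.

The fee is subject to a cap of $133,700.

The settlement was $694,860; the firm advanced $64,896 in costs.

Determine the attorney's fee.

$133,700.00

Fee base is the gross recovery, $694,860; costs are reimbursed separately.
First $39,000 at 45% = $17,550.00
Next $198,000 at 39% = $77,220.00
Next $172,000 at 32.5% = $55,900.00
Next $199,000 at 26.5% = $52,735.00
Remaining $86,860 at 17.5% = $15,200.50
Fee: $17,550.00 + $77,220.00 + $55,900.00 + $52,735.00 + $15,200.50 = $218,605.50
$218,605.50 exceeds the $133,700 cap, so the fee is capped at $133,700.00.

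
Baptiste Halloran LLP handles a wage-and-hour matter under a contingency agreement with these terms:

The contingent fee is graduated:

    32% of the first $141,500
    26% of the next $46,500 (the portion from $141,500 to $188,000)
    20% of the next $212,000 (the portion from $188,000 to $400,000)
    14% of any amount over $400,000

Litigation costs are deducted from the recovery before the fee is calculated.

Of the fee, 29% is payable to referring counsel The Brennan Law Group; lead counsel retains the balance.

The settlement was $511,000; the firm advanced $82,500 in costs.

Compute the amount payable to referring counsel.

Fee base (net of costs): $511,000 − $82,500 = $428,500
First $141,500 at 32% = $45,280.00
Next $46,500 at 26% = $12,090.00
Next $212,000 at 20% = $42,400.00
Remaining $28,500 at 14% = $3,990.00
Fee: $45,280.00 + $12,090.00 + $42,400.00 + $3,990.00 = $103,760.00
Referral share: 29% of $103,760.00 = $30,090.40; lead counsel retains $103,760.00 − $30,090.40 = $73,669.60.

$30,090.40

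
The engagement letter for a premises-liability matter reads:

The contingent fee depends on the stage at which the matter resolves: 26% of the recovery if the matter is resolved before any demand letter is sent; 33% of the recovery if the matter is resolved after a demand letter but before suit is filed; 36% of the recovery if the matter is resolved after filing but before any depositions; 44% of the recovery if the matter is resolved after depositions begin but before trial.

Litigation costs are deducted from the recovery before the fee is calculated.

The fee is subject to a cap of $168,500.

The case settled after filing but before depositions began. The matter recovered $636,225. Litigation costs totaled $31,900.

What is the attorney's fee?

$168,500.00

Fee base (net of costs): $636,225 − $31,900 = $604,325
The matter settled after filing but before depositions began, so the 36% rate applies.
$604,325 × 36% = $217,557.00
$217,557.00 exceeds the $168,500 cap, so the fee is capped at $168,500.00.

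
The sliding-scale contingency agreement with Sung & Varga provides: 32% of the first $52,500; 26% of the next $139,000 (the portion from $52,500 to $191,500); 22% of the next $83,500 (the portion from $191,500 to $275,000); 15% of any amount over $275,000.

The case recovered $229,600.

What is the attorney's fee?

First $52,500 at 32% = $16,800.00
Next $139,000 at 26% = $36,140.00
Remaining $38,100 at 22% = $8,382.00
Fee: $16,800.00 + $36,140.00 + $8,382.00 = $61,322.00

$61,322.00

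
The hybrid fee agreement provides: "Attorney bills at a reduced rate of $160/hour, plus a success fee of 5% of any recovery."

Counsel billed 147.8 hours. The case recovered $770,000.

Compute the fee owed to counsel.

$62,148.00

Hourly: 147.8 × $160 = $23,648.00
Success fee: 5% of $770,000 = $38,500.00
Total: $23,648.00 + $38,500.00 = $62,148.00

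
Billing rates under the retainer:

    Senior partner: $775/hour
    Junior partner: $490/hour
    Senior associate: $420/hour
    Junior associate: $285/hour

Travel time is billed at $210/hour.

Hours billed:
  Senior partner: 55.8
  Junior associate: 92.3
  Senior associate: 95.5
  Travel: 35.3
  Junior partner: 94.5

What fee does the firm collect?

Senior partner: 55.8 × $775 = $43,245.00
Junior partner: 94.5 × $490 = $46,305.00
Senior associate: 95.5 × $420 = $40,110.00
Junior associate: 92.3 × $285 = $26,305.50
Subtotal: $43,245.00 + $46,305.00 + $40,110.00 + $26,305.50 = $155,965.50
Travel: 35.3 × $210 = $7,413.00
Total: $155,965.50 + $7,413.00 = $163,378.50

$163,378.50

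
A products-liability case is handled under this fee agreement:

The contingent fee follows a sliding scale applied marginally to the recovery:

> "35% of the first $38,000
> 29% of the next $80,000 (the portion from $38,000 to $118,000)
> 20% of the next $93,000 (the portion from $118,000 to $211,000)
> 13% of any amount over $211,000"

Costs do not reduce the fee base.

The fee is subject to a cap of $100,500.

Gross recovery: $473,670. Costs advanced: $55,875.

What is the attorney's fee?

Fee base is the gross recovery, $473,670; costs are reimbursed separately.
First $38,000 at 35% = $13,300.00
Next $80,000 at 29% = $23,200.00
Next $93,000 at 20% = $18,600.00
Remaining $262,670 at 13% = $34,147.10
Fee: $13,300.00 + $23,200.00 + $18,600.00 + $34,147.10 = $89,247.10
$89,247.10 is under the $100,500 cap.

$89,247.10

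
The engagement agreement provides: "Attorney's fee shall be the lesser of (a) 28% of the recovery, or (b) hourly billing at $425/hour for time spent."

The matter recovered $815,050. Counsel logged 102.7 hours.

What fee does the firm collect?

(a) 28% of $815,050 = $228,214.00
(b) 102.7 × $425 = $43,647.50
The lesser is (b): $43,647.50.

$43,647.50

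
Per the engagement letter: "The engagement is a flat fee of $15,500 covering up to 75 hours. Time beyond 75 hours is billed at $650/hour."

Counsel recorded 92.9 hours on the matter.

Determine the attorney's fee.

$27,135.00

Flat fee: $15,500.00
Excess hours: 92.9 − 75 = 17.9
Overrun: 17.9 × $650 = $11,635.00
Total: $15,500.00 + $11,635.00 = $27,135.00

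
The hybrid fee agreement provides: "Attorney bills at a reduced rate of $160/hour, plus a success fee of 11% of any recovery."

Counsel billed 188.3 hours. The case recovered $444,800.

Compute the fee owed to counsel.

$79,056.00

Hourly: 188.3 × $160 = $30,128.00
Success fee: 11% of $444,800 = $48,928.00
Total: $30,128.00 + $48,928.00 = $79,056.00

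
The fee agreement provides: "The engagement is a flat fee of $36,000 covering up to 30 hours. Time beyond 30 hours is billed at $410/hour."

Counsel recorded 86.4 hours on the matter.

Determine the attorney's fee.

Flat fee: $36,000.00
Excess hours: 86.4 − 30 = 56.4
Overrun: 56.4 × $410 = $23,124.00
Total: $36,000.00 + $23,124.00 = $59,124.00

$59,124.00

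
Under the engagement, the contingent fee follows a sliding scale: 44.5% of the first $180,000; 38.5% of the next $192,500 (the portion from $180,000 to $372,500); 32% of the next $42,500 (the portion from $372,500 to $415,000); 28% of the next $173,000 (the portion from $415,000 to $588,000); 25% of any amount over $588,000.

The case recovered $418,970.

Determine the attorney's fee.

First $180,000 at 44.5% = $80,100.00
Next $192,500 at 38.5% = $74,112.50
Next $42,500 at 32% = $13,600.00
Remaining $3,970 at 28% = $1,111.60
Fee: $80,100.00 + $74,112.50 + $13,600.00 + $1,111.60 = $168,924.10

$168,924.10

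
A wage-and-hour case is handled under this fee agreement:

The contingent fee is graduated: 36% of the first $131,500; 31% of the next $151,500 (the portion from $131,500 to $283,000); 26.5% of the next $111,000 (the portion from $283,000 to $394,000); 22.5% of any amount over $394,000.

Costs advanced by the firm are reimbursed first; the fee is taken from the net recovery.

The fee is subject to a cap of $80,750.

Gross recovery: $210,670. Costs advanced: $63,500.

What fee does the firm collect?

Fee base (net of costs): $210,670 − $63,500 = $147,170
First $131,500 at 36% = $47,340.00
Remaining $15,670 at 31% = $4,857.70
Fee: $47,340.00 + $4,857.70 = $52,197.70
$52,197.70 is under the $80,750 cap.

$52,197.70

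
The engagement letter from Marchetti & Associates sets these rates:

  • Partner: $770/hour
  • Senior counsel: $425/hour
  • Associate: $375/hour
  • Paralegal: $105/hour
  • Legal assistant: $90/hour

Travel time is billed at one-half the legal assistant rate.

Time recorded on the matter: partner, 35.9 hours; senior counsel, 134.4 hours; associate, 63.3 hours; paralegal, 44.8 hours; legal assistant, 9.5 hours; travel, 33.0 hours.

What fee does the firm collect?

$115,544.50

Partner: 35.9 × $770 = $27,643.00
Senior counsel: 134.4 × $425 = $57,120.00
Associate: 63.3 × $375 = $23,737.50
Paralegal: 44.8 × $105 = $4,704.00
Legal assistant: 9.5 × $90 = $855.00
Subtotal: $27,643.00 + $57,120.00 + $23,737.50 + $4,704.00 + $855.00 = $114,059.50
Travel: 33.0 × ($90 ÷ 2) = 33.0 × $45.00 = $1,485.00
Total: $114,059.50 + $1,485.00 = $115,544.50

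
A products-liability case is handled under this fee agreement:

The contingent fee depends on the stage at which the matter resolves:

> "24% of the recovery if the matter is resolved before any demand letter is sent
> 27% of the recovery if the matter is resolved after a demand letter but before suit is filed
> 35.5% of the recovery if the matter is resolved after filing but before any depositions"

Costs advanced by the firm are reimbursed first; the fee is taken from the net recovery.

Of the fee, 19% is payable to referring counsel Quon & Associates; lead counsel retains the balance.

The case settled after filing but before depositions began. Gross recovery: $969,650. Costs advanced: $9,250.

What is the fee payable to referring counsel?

Fee base (net of costs): $969,650 − $9,250 = $960,400
The matter settled after filing but before depositions began, so the 35.5% rate applies.
$960,400 × 35.5% = $340,942.00
Referral share: 19% of $340,942.00 = $64,778.98; lead counsel retains $340,942.00 − $64,778.98 = $276,163.02.

$64,778.98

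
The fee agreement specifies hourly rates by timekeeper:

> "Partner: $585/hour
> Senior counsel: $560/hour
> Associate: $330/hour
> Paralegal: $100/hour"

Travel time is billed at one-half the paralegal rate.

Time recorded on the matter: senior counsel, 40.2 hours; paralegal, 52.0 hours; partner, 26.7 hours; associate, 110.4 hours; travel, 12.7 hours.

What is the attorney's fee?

Partner: 26.7 × $585 = $15,619.50
Senior counsel: 40.2 × $560 = $22,512.00
Associate: 110.4 × $330 = $36,432.00
Paralegal: 52.0 × $100 = $5,200.00
Subtotal: $15,619.50 + $22,512.00 + $36,432.00 + $5,200.00 = $79,763.50
Travel: 12.7 × ($100 ÷ 2) = 12.7 × $50.00 = $635.00
Total: $79,763.50 + $635.00 = $80,398.50

$80,398.50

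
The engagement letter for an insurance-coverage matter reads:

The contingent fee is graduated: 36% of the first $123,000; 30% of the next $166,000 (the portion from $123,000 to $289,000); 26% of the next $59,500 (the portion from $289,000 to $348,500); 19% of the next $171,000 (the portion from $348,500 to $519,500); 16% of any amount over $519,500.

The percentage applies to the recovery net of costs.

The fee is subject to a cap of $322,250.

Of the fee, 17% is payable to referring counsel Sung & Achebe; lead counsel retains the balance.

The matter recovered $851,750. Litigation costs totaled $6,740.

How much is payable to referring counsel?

Fee base (net of costs): $851,750 − $6,740 = $845,010
First $123,000 at 36% = $44,280.00
Next $166,000 at 30% = $49,800.00
Next $59,500 at 26% = $15,470.00
Next $171,000 at 19% = $32,490.00
Remaining $325,510 at 16% = $52,081.60
Fee: $44,280.00 + $49,800.00 + $15,470.00 + $32,490.00 + $52,081.60 = $194,121.60
$194,121.60 is under the $322,250 cap.
Referral share: 17% of $194,121.60 = $33,000.67; lead counsel retains $194,121.60 − $33,000.67 = $161,120.93.

$33,000.67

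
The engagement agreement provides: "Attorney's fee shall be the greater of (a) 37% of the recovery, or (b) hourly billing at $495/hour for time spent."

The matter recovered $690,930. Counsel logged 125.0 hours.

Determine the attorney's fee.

(a) 37% of $690,930 = $255,644.10
(b) 125.0 × $495 = $61,875.00
The greater is (a): $255,644.10.

$255,644.10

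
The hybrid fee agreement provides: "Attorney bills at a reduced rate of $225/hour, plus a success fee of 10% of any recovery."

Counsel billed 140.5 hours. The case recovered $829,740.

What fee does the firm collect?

$114,586.50

Hourly: 140.5 × $225 = $31,612.50
Success fee: 10% of $829,740 = $82,974.00
Total: $31,612.50 + $82,974.00 = $114,586.50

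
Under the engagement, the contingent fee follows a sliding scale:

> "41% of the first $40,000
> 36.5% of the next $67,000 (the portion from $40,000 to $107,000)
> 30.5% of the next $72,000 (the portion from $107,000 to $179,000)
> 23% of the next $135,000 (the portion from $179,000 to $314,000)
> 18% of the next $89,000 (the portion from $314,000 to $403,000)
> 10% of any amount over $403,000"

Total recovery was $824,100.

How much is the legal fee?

First $40,000 at 41% = $16,400.00
Next $67,000 at 36.5% = $24,455.00
Next $72,000 at 30.5% = $21,960.00
Next $135,000 at 23% = $31,050.00
Next $89,000 at 18% = $16,020.00
Remaining $421,100 at 10% = $42,110.00
Fee: $16,400.00 + $24,455.00 + $21,960.00 + $31,050.00 + $16,020.00 + $42,110.00 = $151,995.00

$151,995.00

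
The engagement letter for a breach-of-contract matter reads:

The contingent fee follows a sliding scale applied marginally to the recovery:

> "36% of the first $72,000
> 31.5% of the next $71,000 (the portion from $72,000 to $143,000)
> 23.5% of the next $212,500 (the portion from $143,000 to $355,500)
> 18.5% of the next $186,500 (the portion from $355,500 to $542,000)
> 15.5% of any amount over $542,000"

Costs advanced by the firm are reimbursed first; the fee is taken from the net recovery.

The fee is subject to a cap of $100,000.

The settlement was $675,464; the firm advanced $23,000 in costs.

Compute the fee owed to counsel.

$100,000.00

Fee base (net of costs): $675,464 − $23,000 = $652,464
First $72,000 at 36% = $25,920.00
Next $71,000 at 31.5% = $22,365.00
Next $212,500 at 23.5% = $49,937.50
Next $186,500 at 18.5% = $34,502.50
Remaining $110,464 at 15.5% = $17,121.92
Fee: $25,920.00 + $22,365.00 + $49,937.50 + $34,502.50 + $17,121.92 = $149,846.92
$149,846.92 exceeds the $100,000 cap, so the fee is capped at $100,000.00.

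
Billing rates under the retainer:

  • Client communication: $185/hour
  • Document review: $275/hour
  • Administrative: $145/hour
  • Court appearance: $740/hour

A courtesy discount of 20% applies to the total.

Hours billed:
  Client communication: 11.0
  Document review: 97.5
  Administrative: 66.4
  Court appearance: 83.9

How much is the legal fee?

Client communication: 11.0 × $185 = $2,035.00
Document review: 97.5 × $275 = $26,812.50
Administrative: 66.4 × $145 = $9,628.00
Court appearance: 83.9 × $740 = $62,086.00
Subtotal: $100,561.50
Less 20% discount: −$20,112.30
Total: $100,561.50 − $20,112.30 = $80,449.20

$80,449.20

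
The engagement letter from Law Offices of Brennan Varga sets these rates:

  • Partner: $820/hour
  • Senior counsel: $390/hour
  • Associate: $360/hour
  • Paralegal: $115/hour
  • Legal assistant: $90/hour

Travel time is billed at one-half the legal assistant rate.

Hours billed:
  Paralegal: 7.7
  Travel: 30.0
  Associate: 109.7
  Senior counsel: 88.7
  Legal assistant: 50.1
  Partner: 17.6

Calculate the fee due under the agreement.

$95,261.50

Partner: 17.6 × $820 = $14,432.00
Senior counsel: 88.7 × $390 = $34,593.00
Associate: 109.7 × $360 = $39,492.00
Paralegal: 7.7 × $115 = $885.50
Legal assistant: 50.1 × $90 = $4,509.00
Subtotal: $14,432.00 + $34,593.00 + $39,492.00 + $885.50 + $4,509.00 = $93,911.50
Travel: 30.0 × ($90 ÷ 2) = 30.0 × $45.00 = $1,350.00
Total: $93,911.50 + $1,350.00 = $95,261.50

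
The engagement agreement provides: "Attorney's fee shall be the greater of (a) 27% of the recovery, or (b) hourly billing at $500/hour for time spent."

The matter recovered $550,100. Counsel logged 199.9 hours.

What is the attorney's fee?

(a) 27% of $550,100 = $148,527.00
(b) 199.9 × $500 = $99,950.00
The greater is (a): $148,527.00.

$148,527.00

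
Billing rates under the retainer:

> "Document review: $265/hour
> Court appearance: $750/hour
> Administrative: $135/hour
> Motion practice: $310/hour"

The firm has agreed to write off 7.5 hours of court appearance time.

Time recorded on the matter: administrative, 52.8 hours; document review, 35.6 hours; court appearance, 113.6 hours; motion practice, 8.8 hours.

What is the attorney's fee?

$98,865.00

Document review: 35.6 × $265 = $9,434.00
Court appearance: 113.6 × $750 = $85,200.00
Administrative: 52.8 × $135 = $7,128.00
Motion practice: 8.8 × $310 = $2,728.00
Subtotal: $104,490.00
Write-off: 7.5 × $750 = $5,625.00
Total: $104,490.00 − $5,625.00 = $98,865.00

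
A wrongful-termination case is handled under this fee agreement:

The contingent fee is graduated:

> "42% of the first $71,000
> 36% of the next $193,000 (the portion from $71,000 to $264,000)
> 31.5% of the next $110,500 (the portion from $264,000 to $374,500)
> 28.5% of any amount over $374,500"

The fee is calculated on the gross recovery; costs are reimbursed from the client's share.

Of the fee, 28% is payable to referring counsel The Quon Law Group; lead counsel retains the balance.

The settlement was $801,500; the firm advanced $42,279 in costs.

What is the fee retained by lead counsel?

$184,177.80

Fee base is the gross recovery, $801,500; costs are reimbursed separately.
First $71,000 at 42% = $29,820.00
Next $193,000 at 36% = $69,480.00
Next $110,500 at 31.5% = $34,807.50
Remaining $427,000 at 28.5% = $121,695.00
Fee: $29,820.00 + $69,480.00 + $34,807.50 + $121,695.00 = $255,802.50
Referral share: 28% of $255,802.50 = $71,624.70; lead counsel retains $255,802.50 − $71,624.70 = $184,177.80.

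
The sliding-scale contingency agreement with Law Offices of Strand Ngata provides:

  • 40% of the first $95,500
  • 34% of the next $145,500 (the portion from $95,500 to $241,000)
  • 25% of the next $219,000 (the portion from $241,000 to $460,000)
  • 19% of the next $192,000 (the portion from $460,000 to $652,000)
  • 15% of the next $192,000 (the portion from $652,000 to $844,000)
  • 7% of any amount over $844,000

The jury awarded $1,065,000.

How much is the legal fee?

$223,170.00

First $95,500 at 40% = $38,200.00
Next $145,500 at 34% = $49,470.00
Next $219,000 at 25% = $54,750.00
Next $192,000 at 19% = $36,480.00
Next $192,000 at 15% = $28,800.00
Remaining $221,000 at 7% = $15,470.00
Fee: $38,200.00 + $49,470.00 + $54,750.00 + $36,480.00 + $28,800.00 + $15,470.00 = $223,170.00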